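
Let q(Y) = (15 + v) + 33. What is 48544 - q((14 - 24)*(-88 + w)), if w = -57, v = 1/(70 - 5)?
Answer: 3152239/65 ≈ 48496.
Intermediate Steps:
v = 1/65 ≈ 0.015385
q(Y) = 3121/65 (q(Y) = (15 + 1/65) + 33 = 976/65 + 33 = 3121/65)
48544 - q((14 - 24)*(-88 + w)) = 48544 - 1*3121/65 = 48544 - 3121/65 = 3152239/65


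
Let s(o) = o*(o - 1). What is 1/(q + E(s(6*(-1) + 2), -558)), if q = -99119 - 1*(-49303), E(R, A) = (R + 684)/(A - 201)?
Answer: -69/3437368 ≈ -2.0073e-5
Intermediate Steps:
s(o) = o*(-1 + o)
E(R, A) = (684 + R)/(-201 + A)
q = -49816 (q = -99119 + 49303 = -49816)
1/(q + E(s(6*(-1) + 2), -558)) = 1/(-49816 + (684 + (6*(-1) + 2)*(-1 + (6*(-1) + 2)))/(-201 - 558)) = 1/(-49816 + (684 + (-6 + 2)*(-1 + (-6 + 2)))/(-759)) = 1/(-49816 - (684 - 4*(-1 - 4))/759) = 1/(-49816 - (684 - 4*(-5))/759) = 1/(-49816 - (684 + 20)/759) = 1/(-49816 - 1/759*704) = 1/(-49816 - 64/69) = 1/(-3437368/69) = -69/3437368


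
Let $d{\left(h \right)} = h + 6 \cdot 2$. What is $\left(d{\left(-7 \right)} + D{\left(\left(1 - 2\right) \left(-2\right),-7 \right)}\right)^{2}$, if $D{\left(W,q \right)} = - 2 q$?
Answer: $361$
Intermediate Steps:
$d{\left(h \right)} = 12 + h$ ($d{\left(h \right)} = h + 12 = 12 + h$)
$\left(d{\left(-7 \right)} + D{\left(\left(1 - 2\right) \left(-2\right),-7 \right)}\right)^{2} = \left(\left(12 - 7\right) - -14\right)^{2} = \left(5 + 14\right)^{2} = 19^{2} = 361$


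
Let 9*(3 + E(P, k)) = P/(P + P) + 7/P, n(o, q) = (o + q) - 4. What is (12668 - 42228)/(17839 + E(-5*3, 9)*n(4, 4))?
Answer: -3990600/2406647 ≈ -1.6582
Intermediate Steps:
n(o, q) = -4 + o + q
E(P, k) = -53/18 + 7/(9*P) (E(P, k) = -3 + (P/(P + P) + 7/P)/9 = -3 + (P/((2*P)) + 7/P)/9 = -3 + (P*(1/(2*P)) + 7/P)/9 = -3 + (1/2 + 7/P)/9 = -3 + (1/18 + 7/(9*P)) = -53/18 + 7/(9*P))
(12668 - 42228)/(17839 + E(-5*3, 9)*n(4, 4)) = (12668 - 42228)/(17839 + ((14 - (-265)*3)/(18*((-5*3))))*(-4 + 4 + 4)) = -29560/(17839 + ((1/18)*(14 - 53*(-15))/(-15))*4) = -29560/(17839 + ((1/18)*(-1/15)*(14 + 795))*4) = -29560/(17839 + ((1/18)*(-1/15)*809)*4) = -29560/(17839 - 809/270*4) = -29560/(17839 - 1618/135) = -29560/2406647/135 = -29560*135/2406647 = -3990600/2406647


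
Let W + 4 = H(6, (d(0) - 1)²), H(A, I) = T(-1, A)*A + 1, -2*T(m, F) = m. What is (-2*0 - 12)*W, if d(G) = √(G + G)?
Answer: 0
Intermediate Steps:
T(m, F) = -m/2
d(G) = √2*√G (d(G) = √(2*G) = √2*√G)
H(A, I) = 1 + A/2 (H(A, I) = (-½*(-1))*A + 1 = A/2 + 1 = 1 + A/2)
W = 0 (W = -4 + (1 + (½)*6) = -4 + (1 + 3) = -4 + 4 = 0)
(-2*0 - 12)*W = (-2*0 - 12)*0 = (0 - 12)*0 = -12*0 = 0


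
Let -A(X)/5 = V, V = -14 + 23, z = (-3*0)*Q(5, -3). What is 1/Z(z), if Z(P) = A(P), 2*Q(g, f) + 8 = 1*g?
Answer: -1/45 ≈ -0.022222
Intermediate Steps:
Q(g, f) = -4 + g/2 (Q(g, f) = -4 + (1*g)/2 = -4 + g/2)
z = 0 (z = (-3*0)*(-4 + (½)*5) = 0*(-4 + 5/2) = 0*(-3/2) = 0)
V = 9
A(X) = -45 (A(X) = -5*9 = -45)
Z(P) = -45
1/Z(z) = 1/(-45) = -1/45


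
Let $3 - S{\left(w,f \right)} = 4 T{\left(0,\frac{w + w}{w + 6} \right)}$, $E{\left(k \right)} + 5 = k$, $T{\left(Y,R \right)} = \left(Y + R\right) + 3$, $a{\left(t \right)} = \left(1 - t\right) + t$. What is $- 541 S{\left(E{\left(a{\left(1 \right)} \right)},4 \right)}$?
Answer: $-3787$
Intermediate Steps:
$a{\left(t \right)} = 1$
$T{\left(Y,R \right)} = 3 + R + Y$ ($T{\left(Y,R \right)} = \left(R + Y\right) + 3 = 3 + R + Y$)
$E{\left(k \right)} = -5 + k$
$S{\left(w,f \right)} = -9 - \frac{8 w}{6 + w}$ ($S{\left(w,f \right)} = 3 - 4 \left(3 + \frac{w + w}{w + 6} + 0\right) = 3 - 4 \left(3 + \frac{2 w}{6 + w} + 0\right) = 3 - 4 \left(3 + \frac{2 w}{6 + w}\right) = 3 - \left(12 + \frac{8 w}{6 + w}\right) = -9 - \frac{8 w}{6 + w}$)
$- 541 S{\left(E{\left(a{\left(1 \right)} \right)},4 \right)} = - 541 \frac{-54 - 17 \left(-5 + 1\right)}{6 + \left(-5 + 1\right)} = - 541 \frac{-54 - -68}{6 - 4} = - 541 \frac{-54 + 68}{2} = - 541 \cdot \frac{1}{2} \cdot 14 = \left(-541\right) 7 = -3787$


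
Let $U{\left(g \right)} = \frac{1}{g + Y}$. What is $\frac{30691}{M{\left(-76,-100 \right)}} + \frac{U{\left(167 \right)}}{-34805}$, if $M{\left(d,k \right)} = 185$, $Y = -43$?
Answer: $\frac{26491366287}{159685340} \approx 165.9$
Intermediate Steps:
$U{\left(g \right)} = \frac{1}{-43 + g}$ ($U{\left(g \right)} = \frac{1}{g - 43} = \frac{1}{-43 + g}$)
$\frac{30691}{M{\left(-76,-100 \right)}} + \frac{U{\left(167 \right)}}{-34805} = \frac{30691}{185} + \frac{1}{\left(-43 + 167\right) \left(-34805\right)} = 30691 \cdot \frac{1}{185} + \frac{1}{124} \left(- \frac{1}{34805}\right) = \frac{30691}{185} + \frac{1}{124} \left(- \frac{1}{34805}\right) = \frac{30691}{185} - \frac{1}{4315820} = \frac{26491366287}{159685340}$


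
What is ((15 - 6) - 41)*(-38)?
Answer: 1216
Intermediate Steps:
((15 - 6) - 41)*(-38) = (9 - 41)*(-38) = -32*(-38) = 1216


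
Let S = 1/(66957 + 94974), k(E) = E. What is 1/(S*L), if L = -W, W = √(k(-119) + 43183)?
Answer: -23133*√10766/3076 ≈ -780.32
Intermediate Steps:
S = 1/161931 ≈ 6.1755e-6
W = 2*√10766 (W = √(-119 + 43183) = √43064 = 2*√10766 ≈ 207.52)
L = -2*√10766 ≈ -207.52
1/(S*L) = 1/((1/161931)*((-2*√10766))) = 161931*(-√10766/21532) = -23133*√10766/3076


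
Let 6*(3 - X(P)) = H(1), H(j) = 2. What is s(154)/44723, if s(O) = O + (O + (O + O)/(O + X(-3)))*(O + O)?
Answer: 1617858/1501415 ≈ 1.0776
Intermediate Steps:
X(P) = 8/3 (X(P) = 3 - 1/6*2 = 3 - 1/3 = 8/3)
s(O) = O + 2*O*(O + 2*O/(8/3 + O)) (s(O) = O + (O + (O + O)/(O + 8/3))*(O + O) = O + (O + (2*O)/(8/3 + O))*(2*O) = O + (O + 2*O/(8/3 + O))*(2*O) = O + 2*O*(O + 2*O/(8/3 + O)))
s(154)/44723 = (154*(8 + 6*154**2 + 31*154)/(8 + 3*154))/44723 = (154*(8 + 6*23716 + 4774)/(8 + 462))*(1/44723) = (154*(8 + 142296 + 4774)/470)*(1/44723) = (154*(1/470)*147078)*(1/44723) = (11325006/235)*(1/44723) = 1617858/1501415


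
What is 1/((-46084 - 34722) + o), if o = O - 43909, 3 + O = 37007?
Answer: -1/87711 ≈ -1.1401e-5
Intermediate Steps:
O = 37004 (O = -3 + 37007 = 37004)
o = -6905 (o = 37004 - 43909 = -6905)
1/((-46084 - 34722) + o) = 1/((-46084 - 34722) - 6905) = 1/(-80806 - 6905) = 1/(-87711) = -1/87711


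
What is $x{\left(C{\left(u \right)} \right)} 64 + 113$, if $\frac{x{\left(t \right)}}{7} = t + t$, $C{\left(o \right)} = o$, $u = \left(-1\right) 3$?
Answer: $-2575$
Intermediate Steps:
$u = -3$
$x{\left(t \right)} = 14 t$ ($x{\left(t \right)} = 7 \left(t + t\right) = 7 \cdot 2 t = 14 t$)
$x{\left(C{\left(u \right)} \right)} 64 + 113 = 14 \left(-3\right) 64 + 113 = \left(-42\right) 64 + 113 = -2688 + 113 = -2575$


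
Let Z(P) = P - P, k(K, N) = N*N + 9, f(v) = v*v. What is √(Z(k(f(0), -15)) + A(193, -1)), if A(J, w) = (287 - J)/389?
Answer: √36566/389 ≈ 0.49157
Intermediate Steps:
f(v) = v²
k(K, N) = 9 + N² (k(K, N) = N² + 9 = 9 + N²)
Z(P) = 0
A(J, w) = 287/389 - J/389 (A(J, w) = (287 - J)*(1/389) = 287/389 - J/389)
√(Z(k(f(0), -15)) + A(193, -1)) = √(0 + (287/389 - 1/389*193)) = √(0 + (287/389 - 193/389)) = √(0 + 94/389) = √(94/389) = √36566/389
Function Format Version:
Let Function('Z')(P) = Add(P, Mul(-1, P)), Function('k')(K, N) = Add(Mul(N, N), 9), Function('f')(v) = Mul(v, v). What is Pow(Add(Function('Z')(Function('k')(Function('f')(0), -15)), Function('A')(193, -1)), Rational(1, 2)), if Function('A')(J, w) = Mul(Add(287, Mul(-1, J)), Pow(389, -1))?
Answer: Mul(Rational(1, 389), Pow(36566, Rational(1, 2))) ≈ 0.49157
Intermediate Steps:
Function('f')(v) = Pow(v, 2)
Function('k')(K, N) = Add(9, Pow(N, 2)) (Function('k')(K, N) = Add(Pow(N, 2), 9) = Add(9, Pow(N, 2)))
Function('Z')(P) = 0
Function('A')(J, w) = Add(Rational(287, 389), Mul(Rational(-1, 389), J)) (Function('A')(J, w) = Mul(Add(287, Mul(-1, J)), Rational(1, 389)) = Add(Rational(287, 389), Mul(Rational(-1, 389), J)))
Pow(Add(Function('Z')(Function('k')(Function('f')(0), -15)), Function('A')(193, -1)), Rational(1, 2)) = Pow(Add(0, Add(Rational(287, 389), Mul(Rational(-1, 389), 193))), Rational(1, 2)) = Pow(Add(0, Add(Rational(287, 389), Rational(-193, 389))), Rational(1, 2)) = Pow(Add(0, Rational(94, 389)), Rational(1, 2)) = Pow(Rational(94, 389), Rational(1, 2)) = Mul(Rational(1, 389), Pow(36566, Rational(1, 2)))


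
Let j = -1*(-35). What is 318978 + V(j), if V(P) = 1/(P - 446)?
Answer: 131099957/411 ≈ 3.1898e+5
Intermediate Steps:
j = 35
V(P) = 1/(-446 + P)
318978 + V(j) = 318978 + 1/(-446 + 35) = 318978 + 1/(-411) = 318978 - 1/411 = 131099957/411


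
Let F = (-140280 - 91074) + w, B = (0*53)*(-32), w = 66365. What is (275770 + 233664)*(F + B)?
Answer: -84051006226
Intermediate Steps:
B = 0 (B = 0*(-32) = 0)
F = -164989 (F = (-140280 - 91074) + 66365 = -231354 + 66365 = -164989)
(275770 + 233664)*(F + B) = (275770 + 233664)*(-164989 + 0) = 509434*(-164989) = -84051006226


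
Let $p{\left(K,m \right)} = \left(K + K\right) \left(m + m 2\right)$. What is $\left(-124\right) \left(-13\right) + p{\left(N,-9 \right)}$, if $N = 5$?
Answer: $1342$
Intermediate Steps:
$p{\left(K,m \right)} = 6 K m$ ($p{\left(K,m \right)} = 2 K \left(m + 2 m\right) = 2 K 3 m = 6 K m$)
$\left(-124\right) \left(-13\right) + p{\left(N,-9 \right)} = \left(-124\right) \left(-13\right) + 6 \cdot 5 \left(-9\right) = 1612 - 270 = 1342$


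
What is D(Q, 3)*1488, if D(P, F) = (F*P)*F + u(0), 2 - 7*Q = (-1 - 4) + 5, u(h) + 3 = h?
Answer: -4464/7 ≈ -637.71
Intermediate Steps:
u(h) = -3 + h
Q = 2/7 (Q = 2/7 - ((-1 - 4) + 5)/7 = 2/7 - (-5 + 5)/7 = 2/7 - 1/7*0 = 2/7 + 0 = 2/7 ≈ 0.28571)
D(P, F) = -3 + P*F**2 (D(P, F) = (F*P)*F + (-3 + 0) = P*F**2 - 3 = -3 + P*F**2)
D(Q, 3)*1488 = (-3 + (2/7)*3**2)*1488 = (-3 + (2/7)*9)*1488 = (-3 + 18/7)*1488 = -3/7*1488 = -4464/7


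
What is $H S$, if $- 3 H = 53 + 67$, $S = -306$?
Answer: $12240$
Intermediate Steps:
$H = -40$ ($H = - \frac{53 + 67}{3} = \left(- \frac{1}{3}\right) 120 = -40$)
$H S = \left(-40\right) \left(-306\right) = 12240$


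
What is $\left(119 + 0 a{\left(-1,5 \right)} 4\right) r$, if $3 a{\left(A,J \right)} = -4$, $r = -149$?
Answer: $-17731$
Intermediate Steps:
$a{\left(A,J \right)} = - \frac{4}{3}$ ($a{\left(A,J \right)} = \frac{1}{3} \left(-4\right) = - \frac{4}{3}$)
$\left(119 + 0 a{\left(-1,5 \right)} 4\right) r = \left(119 + 0 \left(- \frac{4}{3}\right) 4\right) \left(-149\right) = \left(119 + 0 \cdot 4\right) \left(-149\right) = \left(119 + 0\right) \left(-149\right) = 119 \left(-149\right) = -17731$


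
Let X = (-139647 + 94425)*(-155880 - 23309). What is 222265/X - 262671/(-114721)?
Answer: 2128523461665883/929616953666718 ≈ 2.2897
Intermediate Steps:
X = 8103284958 (X = -45222*(-179189) = 8103284958)
222265/X - 262671/(-114721) = 222265/8103284958 - 262671/(-114721) = 222265*(1/8103284958) - 262671*(-1/114721) = 222265/8103284958 + 262671/114721 = 2128523461665883/929616953666718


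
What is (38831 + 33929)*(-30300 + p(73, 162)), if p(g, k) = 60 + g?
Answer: -2194950920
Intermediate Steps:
(38831 + 33929)*(-30300 + p(73, 162)) = (38831 + 33929)*(-30300 + (60 + 73)) = 72760*(-30300 + 133) = 72760*(-30167) = -2194950920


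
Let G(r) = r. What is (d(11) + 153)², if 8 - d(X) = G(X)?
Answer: 22500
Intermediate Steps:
d(X) = 8 - X
(d(11) + 153)² = ((8 - 1*11) + 153)² = ((8 - 11) + 153)² = (-3 + 153)² = 150² = 22500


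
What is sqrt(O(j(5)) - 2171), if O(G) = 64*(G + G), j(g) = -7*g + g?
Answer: I*sqrt(6011) ≈ 77.531*I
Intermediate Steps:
j(g) = -6*g
O(G) = 128*G (O(G) = 64*(2*G) = 128*G)
sqrt(O(j(5)) - 2171) = sqrt(128*(-6*5) - 2171) = sqrt(128*(-30) - 2171) = sqrt(-3840 - 2171) = sqrt(-6011) = I*sqrt(6011)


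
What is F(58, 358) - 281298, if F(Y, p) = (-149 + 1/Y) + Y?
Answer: -16320561/58 ≈ -2.8139e+5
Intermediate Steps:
F(Y, p) = -149 + Y + 1/Y
F(58, 358) - 281298 = (-149 + 58 + 1/58) - 281298 = -5277/58 - 281298 = -16320561/58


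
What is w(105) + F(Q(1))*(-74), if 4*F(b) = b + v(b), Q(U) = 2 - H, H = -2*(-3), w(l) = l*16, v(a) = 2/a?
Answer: 7053/4 ≈ 1763.3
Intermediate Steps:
w(l) = 16*l
H = 6
Q(U) = -4 (Q(U) = 2 - 1*6 = 2 - 6 = -4)
F(b) = 1/(2*b) + b/4 (F(b) = (b + 2/b)/4 = 1/(2*b) + b/4)
w(105) + F(Q(1))*(-74) = 16*105 + ((¼)*(2 + (-4)²)/(-4))*(-74) = 1680 + ((¼)*(-¼)*(2 + 16))*(-74) = 1680 + ((¼)*(-¼)*18)*(-74) = 1680 - 9/8*(-74) = 1680 + 333/4 = 7053/4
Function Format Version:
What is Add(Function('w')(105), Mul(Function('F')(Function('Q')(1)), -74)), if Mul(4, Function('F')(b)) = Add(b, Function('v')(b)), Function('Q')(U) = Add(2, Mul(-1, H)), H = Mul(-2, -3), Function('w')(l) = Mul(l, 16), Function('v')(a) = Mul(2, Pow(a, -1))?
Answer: Rational(7053, 4) ≈ 1763.3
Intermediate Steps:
Function('w')(l) = Mul(16, l)
H = 6
Function('Q')(U) = -4 (Function('Q')(U) = Add(2, Mul(-1, 6)) = Add(2, -6) = -4)
Function('F')(b) = Add(Mul(Rational(1, 2), Pow(b, -1)), Mul(Rational(1, 4), b)) (Function('F')(b) = Mul(Rational(1, 4), Add(b, Mul(2, Pow(b, -1)))) = Add(Mul(Rational(1, 2), Pow(b, -1)), Mul(Rational(1, 4), b)))
Add(Function('w')(105), Mul(Function('F')(Function('Q')(1)), -74)) = Add(Mul(16, 105), Mul(Mul(Rational(1, 4), Pow(-4, -1), Add(2, Pow(-4, 2))), -74)) = Add(1680, Mul(Mul(Rational(1, 4), Rational(-1, 4), Add(2, 16)), -74)) = Add(1680, Mul(Mul(Rational(1, 4), Rational(-1, 4), 18), -74)) = Add(1680, Mul(Rational(-9, 8), -74)) = Add(1680, Rational(333, 4)) = Rational(7053, 4)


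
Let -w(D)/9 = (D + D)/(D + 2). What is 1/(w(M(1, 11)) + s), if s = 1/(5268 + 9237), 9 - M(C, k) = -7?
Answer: -14505/232079 ≈ -0.062500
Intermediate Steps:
M(C, k) = 16 (M(C, k) = 9 - 1*(-7) = 9 + 7 = 16)
w(D) = -18*D/(2 + D) (w(D) = -9*(D + D)/(D + 2) = -9*2*D/(2 + D) = -18*D/(2 + D))
s = 1/14505 ≈ 6.8942e-5
1/(w(M(1, 11)) + s) = 1/(-18*16/(2 + 16) + 1/14505) = 1/(-18*16/18 + 1/14505) = 1/(-18*16*1/18 + 1/14505) = 1/(-16 + 1/14505) = 1/(-232079/14505) = -14505/232079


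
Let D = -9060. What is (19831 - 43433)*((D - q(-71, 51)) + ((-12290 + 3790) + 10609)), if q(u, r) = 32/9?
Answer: 1477272782/9 ≈ 1.6414e+8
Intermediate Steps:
q(u, r) = 32/9 (q(u, r) = 32*(1/9) = 32/9)
(19831 - 43433)*((D - q(-71, 51)) + ((-12290 + 3790) + 10609)) = (19831 - 43433)*((-9060 - 1*32/9) + ((-12290 + 3790) + 10609)) = -23602*((-9060 - 32/9) + (-8500 + 10609)) = -23602*(-81572/9 + 2109) = -23602*(-62591/9) = 1477272782/9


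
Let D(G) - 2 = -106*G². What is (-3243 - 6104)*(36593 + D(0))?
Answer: -342053465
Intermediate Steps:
D(G) = 2 - 106*G²
(-3243 - 6104)*(36593 + D(0)) = (-3243 - 6104)*(36593 + (2 - 106*0²)) = -9347*(36593 + (2 - 106*0)) = -9347*(36593 + (2 + 0)) = -9347*(36593 + 2) = -9347*36595 = -342053465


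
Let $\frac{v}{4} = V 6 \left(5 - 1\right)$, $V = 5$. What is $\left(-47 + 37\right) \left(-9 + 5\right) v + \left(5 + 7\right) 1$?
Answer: $19212$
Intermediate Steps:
$v = 480$ ($v = 4 \cdot 5 \cdot 6 \left(5 - 1\right) = 4 \cdot 30 \cdot 4 = 4 \cdot 120 = 480$)
$\left(-47 + 37\right) \left(-9 + 5\right) v + \left(5 + 7\right) 1 = \left(-47 + 37\right) \left(-9 + 5\right) 480 + \left(5 + 7\right) 1 = \left(-10\right) \left(-4\right) 480 + 12 \cdot 1 = 40 \cdot 480 + 12 = 19200 + 12 = 19212$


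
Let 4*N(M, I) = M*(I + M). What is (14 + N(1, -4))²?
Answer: 2809/16 ≈ 175.56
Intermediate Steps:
N(M, I) = M*(I + M)/4 (N(M, I) = (M*(I + M))/4 = M*(I + M)/4)
(14 + N(1, -4))² = (14 + (¼)*1*(-4 + 1))² = (14 + (¼)*1*(-3))² = (14 - ¾)² = (53/4)² = 2809/16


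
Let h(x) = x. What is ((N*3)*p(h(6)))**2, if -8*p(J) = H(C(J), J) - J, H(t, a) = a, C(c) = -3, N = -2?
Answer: 0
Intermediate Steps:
p(J) = 0 (p(J) = -(J - J)/8 = -1/8*0 = 0)
((N*3)*p(h(6)))**2 = (-2*3*0)**2 = (-6*0)**2 = 0**2 = 0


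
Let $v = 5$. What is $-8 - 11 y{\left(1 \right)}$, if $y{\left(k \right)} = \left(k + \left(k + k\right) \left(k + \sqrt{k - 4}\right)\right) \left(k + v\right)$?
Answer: $-206 - 132 i \sqrt{3} \approx -206.0 - 228.63 i$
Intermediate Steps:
$y{\left(k \right)} = \left(5 + k\right) \left(k + 2 k \left(k + \sqrt{-4 + k}\right)\right)$ ($y{\left(k \right)} = \left(k + \left(k + k\right) \left(k + \sqrt{k - 4}\right)\right) \left(k + 5\right) = \left(k + 2 k \left(k + \sqrt{-4 + k}\right)\right) \left(5 + k\right) = \left(5 + k\right) \left(k + 2 k \left(k + \sqrt{-4 + k}\right)\right)$)
$-8 - 11 y{\left(1 \right)} = -8 - 11 \cdot 1 \left(5 + 2 \cdot 1^{2} + 10 \sqrt{-4 + 1} + 11 \cdot 1 + 2 \cdot 1 \sqrt{-4 + 1}\right) = -8 - 11 \cdot 1 \left(5 + 2 \cdot 1 + 10 \sqrt{-3} + 11 + 2 \cdot 1 \sqrt{-3}\right) = -8 - 11 \cdot 1 \left(5 + 2 + 10 i \sqrt{3} + 11 + 2 \cdot 1 i \sqrt{3}\right) = -8 - 11 \cdot 1 \left(5 + 2 + 10 i \sqrt{3} + 11 + 2 i \sqrt{3}\right) = -8 - 11 \cdot 1 \left(18 + 12 i \sqrt{3}\right) = -8 - 11 \left(18 + 12 i \sqrt{3}\right) = -8 - \left(198 + 132 i \sqrt{3}\right) = -206 - 132 i \sqrt{3}$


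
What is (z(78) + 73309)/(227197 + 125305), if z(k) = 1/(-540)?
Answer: 39586859/190351080 ≈ 0.20797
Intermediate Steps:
z(k) = -1/540
(z(78) + 73309)/(227197 + 125305) = (-1/540 + 73309)/(227197 + 125305) = (39586859/540)/352502 = (39586859/540)*(1/352502) = 39586859/190351080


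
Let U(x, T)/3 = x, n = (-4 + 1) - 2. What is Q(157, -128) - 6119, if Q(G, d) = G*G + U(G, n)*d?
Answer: -41758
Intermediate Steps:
n = -5 (n = -3 - 2 = -5)
U(x, T) = 3*x
Q(G, d) = G**2 + 3*G*d (Q(G, d) = G*G + (3*G)*d = G**2 + 3*G*d)
Q(157, -128) - 6119 = 157*(157 + 3*(-128)) - 6119 = 157*(157 - 384) - 6119 = 157*(-227) - 6119 = -35639 - 6119 = -41758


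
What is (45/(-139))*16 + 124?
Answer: 16516/139 ≈ 118.82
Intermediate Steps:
(45/(-139))*16 + 124 = (45*(-1/139))*16 + 124 = -45/139*16 + 124 = -720/139 + 124 = 16516/139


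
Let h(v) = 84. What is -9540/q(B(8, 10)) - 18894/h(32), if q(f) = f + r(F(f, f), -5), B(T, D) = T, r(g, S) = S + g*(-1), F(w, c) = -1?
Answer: -36539/14 ≈ -2609.9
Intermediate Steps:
r(g, S) = S - g
q(f) = -4 + f (q(f) = f + (-5 - 1*(-1)) = f + (-5 + 1) = f - 4 = -4 + f)
-9540/q(B(8, 10)) - 18894/h(32) = -9540/(-4 + 8) - 18894/84 = -9540/4 - 18894*1/84 = -9540*¼ - 3149/14 = -2385 - 3149/14 = -36539/14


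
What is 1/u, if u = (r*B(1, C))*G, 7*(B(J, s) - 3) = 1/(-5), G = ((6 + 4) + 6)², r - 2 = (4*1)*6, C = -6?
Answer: 35/692224 ≈ 5.0562e-5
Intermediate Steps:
r = 26 (r = 2 + (4*1)*6 = 2 + 4*6 = 2 + 24 = 26)
G = 256 (G = (10 + 6)² = 16² = 256)
B(J, s) = 104/35 (B(J, s) = 3 + (⅐)/(-5) = 3 + (⅐)*(-⅕) = 3 - 1/35 = 104/35)
u = 692224/35 (u = (26*(104/35))*256 = (2704/35)*256 = 692224/35 ≈ 19778.)
1/u = 1/(692224/35) = 35/692224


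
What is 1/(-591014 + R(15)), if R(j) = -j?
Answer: -1/591029 ≈ -1.6920e-6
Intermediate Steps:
1/(-591014 + R(15)) = 1/(-591014 - 1*15) = 1/(-591014 - 15) = 1/(-591029) = -1/591029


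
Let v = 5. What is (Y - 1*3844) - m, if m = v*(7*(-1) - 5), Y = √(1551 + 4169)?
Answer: -3784 + 2*√1430 ≈ -3708.4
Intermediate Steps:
Y = 2*√1430 (Y = √5720 = 2*√1430 ≈ 75.631)
m = -60 (m = 5*(7*(-1) - 5) = 5*(-7 - 5) = 5*(-12) = -60)
(Y - 1*3844) - m = (2*√1430 - 1*3844) - 1*(-60) = (2*√1430 - 3844) + 60 = (-3844 + 2*√1430) + 60 = -3784 + 2*√1430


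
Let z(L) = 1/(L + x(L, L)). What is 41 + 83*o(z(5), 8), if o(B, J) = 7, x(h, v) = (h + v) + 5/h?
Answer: 622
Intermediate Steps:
x(h, v) = h + v + 5/h
z(L) = 1/(3*L + 5/L) (z(L) = 1/(L + (L + L + 5/L)) = 1/(L + (2*L + 5/L)) = 1/(3*L + 5/L))
41 + 83*o(z(5), 8) = 41 + 83*7 = 41 + 581 = 622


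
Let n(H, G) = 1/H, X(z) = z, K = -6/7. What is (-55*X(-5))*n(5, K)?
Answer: 55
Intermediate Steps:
K = -6/7 (K = -6*⅐ = -6/7 ≈ -0.85714)
(-55*X(-5))*n(5, K) = -55*(-5)/5 = 275*(⅕) = 55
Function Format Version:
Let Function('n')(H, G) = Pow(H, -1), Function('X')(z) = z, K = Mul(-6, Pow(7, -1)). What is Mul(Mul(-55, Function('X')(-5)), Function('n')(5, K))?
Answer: 55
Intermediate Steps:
K = Rational(-6, 7) (K = Mul(-6, Rational(1, 7)) = Rational(-6, 7) ≈ -0.85714)
Mul(Mul(-55, Function('X')(-5)), Function('n')(5, K)) = Mul(Mul(-55, -5), Pow(5, -1)) = Mul(275, Rational(1, 5)) = 55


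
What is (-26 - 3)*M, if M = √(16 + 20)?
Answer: -174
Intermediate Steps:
M = 6 (M = √36 = 6)
(-26 - 3)*M = (-26 - 3)*6 = -29*6 = -174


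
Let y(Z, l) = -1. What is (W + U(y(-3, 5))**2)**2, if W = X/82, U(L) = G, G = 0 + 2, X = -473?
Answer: 21025/6724 ≈ 3.1269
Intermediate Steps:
G = 2
U(L) = 2
W = -473/82 ≈ -5.7683
(W + U(y(-3, 5))**2)**2 = (-473/82 + 2**2)**2 = (-473/82 + 4)**2 = (-145/82)**2 = 21025/6724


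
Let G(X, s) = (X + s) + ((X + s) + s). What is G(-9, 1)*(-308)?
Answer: 4620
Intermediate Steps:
G(X, s) = 2*X + 3*s (G(X, s) = (X + s) + (X + 2*s) = 2*X + 3*s)
G(-9, 1)*(-308) = (2*(-9) + 3*1)*(-308) = (-18 + 3)*(-308) = -15*(-308) = 4620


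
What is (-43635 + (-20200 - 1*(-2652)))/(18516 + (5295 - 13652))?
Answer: -61183/10159 ≈ -6.0225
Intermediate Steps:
(-43635 + (-20200 - 1*(-2652)))/(18516 + (5295 - 13652)) = (-43635 + (-20200 + 2652))/(18516 - 8357) = (-43635 - 17548)/10159 = -61183*1/10159 = -61183/10159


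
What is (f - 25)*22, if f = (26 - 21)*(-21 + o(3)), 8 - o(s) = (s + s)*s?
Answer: -3960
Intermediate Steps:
o(s) = 8 - 2*s² (o(s) = 8 - (s + s)*s = 8 - 2*s*s = 8 - 2*s²)
f = -155 (f = (26 - 21)*(-21 + (8 - 2*3²)) = 5*(-21 + (8 - 2*9)) = 5*(-21 + (8 - 18)) = 5*(-21 - 10) = 5*(-31) = -155)
(f - 25)*22 = (-155 - 25)*22 = -180*22 = -3960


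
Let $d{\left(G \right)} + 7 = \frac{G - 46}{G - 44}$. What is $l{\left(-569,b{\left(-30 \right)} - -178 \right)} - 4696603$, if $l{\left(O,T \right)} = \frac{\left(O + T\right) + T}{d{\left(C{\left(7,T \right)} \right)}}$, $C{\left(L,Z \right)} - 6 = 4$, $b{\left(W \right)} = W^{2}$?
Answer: $- \frac{474383882}{101} \approx -4.6969 \cdot 10^{6}$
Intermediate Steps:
$C{\left(L,Z \right)} = 10$ ($C{\left(L,Z \right)} = 6 + 4 = 10$)
$d{\left(G \right)} = -7 + \frac{-46 + G}{-44 + G}$ ($d{\left(G \right)} = -7 + \frac{G - 46}{G - 44} = -7 + \frac{-46 + G}{-44 + G}$)
$l{\left(O,T \right)} = - \frac{34 T}{101} - \frac{17 O}{101}$ ($l{\left(O,T \right)} = \frac{\left(O + T\right) + T}{2 \frac{1}{-44 + 10} \left(131 - 30\right)} = \frac{O + 2 T}{2 \frac{1}{-34} \left(131 - 30\right)} = \frac{O + 2 T}{2 \left(- \frac{1}{34}\right) 101} = \frac{O + 2 T}{- \frac{101}{17}} = \left(O + 2 T\right) \left(- \frac{17}{101}\right) = - \frac{34 T}{101} - \frac{17 O}{101}$)
$l{\left(-569,b{\left(-30 \right)} - -178 \right)} - 4696603 = \left(- \frac{34 \left(\left(-30\right)^{2} - -178\right)}{101} - - \frac{9673}{101}\right) - 4696603 = \left(- \frac{34 \left(900 + 178\right)}{101} + \frac{9673}{101}\right) - 4696603 = \left(\left(- \frac{34}{101}\right) 1078 + \frac{9673}{101}\right) - 4696603 = \left(- \frac{36652}{101} + \frac{9673}{101}\right) - 4696603 = - \frac{26979}{101} - 4696603 = - \frac{474383882}{101}$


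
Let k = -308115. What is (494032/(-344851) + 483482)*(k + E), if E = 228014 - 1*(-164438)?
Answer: 342961053457550/8411 ≈ 4.0775e+10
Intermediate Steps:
E = 392452 (E = 228014 + 164438 = 392452)
(494032/(-344851) + 483482)*(k + E) = (494032/(-344851) + 483482)*(-308115 + 392452) = (494032*(-1/344851) + 483482)*84337 = (-494032/344851 + 483482)*84337 = (166728757150/344851)*84337 = 342961053457550/8411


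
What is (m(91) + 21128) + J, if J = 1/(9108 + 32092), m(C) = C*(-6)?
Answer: 847978401/41200 ≈ 20582.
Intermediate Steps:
m(C) = -6*C
J = 1/41200 ≈ 2.4272e-5
(m(91) + 21128) + J = (-6*91 + 21128) + 1/41200 = (-546 + 21128) + 1/41200 = 20582 + 1/41200 = 847978401/41200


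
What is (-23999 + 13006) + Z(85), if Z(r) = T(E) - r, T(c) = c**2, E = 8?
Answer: -11014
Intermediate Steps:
Z(r) = 64 - r (Z(r) = 8**2 - r = 64 - r)
(-23999 + 13006) + Z(85) = (-23999 + 13006) + (64 - 1*85) = -10993 + (64 - 85) = -10993 - 21 = -11014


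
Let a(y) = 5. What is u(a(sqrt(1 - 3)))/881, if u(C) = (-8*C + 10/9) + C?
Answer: -305/7929 ≈ -0.038466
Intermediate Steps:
u(C) = 10/9 - 7*C (u(C) = (-8*C + 10*(1/9)) + C = (-8*C + 10/9) + C = (10/9 - 8*C) + C = 10/9 - 7*C)
u(a(sqrt(1 - 3)))/881 = (10/9 - 7*5)/881 = (10/9 - 35)*(1/881) = -305/9*1/881 = -305/7929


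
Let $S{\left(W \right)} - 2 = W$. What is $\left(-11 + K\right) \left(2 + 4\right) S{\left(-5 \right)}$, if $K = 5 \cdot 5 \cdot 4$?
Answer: $-1602$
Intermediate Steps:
$S{\left(W \right)} = 2 + W$
$K = 100$ ($K = 25 \cdot 4 = 100$)
$\left(-11 + K\right) \left(2 + 4\right) S{\left(-5 \right)} = \left(-11 + 100\right) \left(2 + 4\right) \left(2 - 5\right) = 89 \cdot 6 \left(-3\right) = 89 \left(-18\right) = -1602$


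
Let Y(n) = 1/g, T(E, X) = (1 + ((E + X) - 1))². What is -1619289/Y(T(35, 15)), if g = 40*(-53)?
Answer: 3432892680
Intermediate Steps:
g = -2120
T(E, X) = (E + X)² (T(E, X) = (1 + (-1 + E + X))² = (E + X)²)
Y(n) = -1/2120 (Y(n) = 1/(-2120) = -1/2120)
-1619289/Y(T(35, 15)) = -1619289/(-1/2120) = -1619289*(-2120) = 3432892680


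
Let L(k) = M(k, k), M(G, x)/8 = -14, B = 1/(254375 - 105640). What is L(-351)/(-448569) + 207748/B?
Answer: 13860512411345932/448569 ≈ 3.0899e+10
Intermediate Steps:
B = 1/148735 ≈ 6.7234e-6
M(G, x) = -112 (M(G, x) = 8*(-14) = -112)
L(k) = -112
L(-351)/(-448569) + 207748/B = -112/(-448569) + 207748/(1/148735) = -112*(-1/448569) + 207748*148735 = 112/448569 + 30899398780 = 13860512411345932/448569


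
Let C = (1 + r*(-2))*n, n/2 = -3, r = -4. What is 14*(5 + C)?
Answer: -686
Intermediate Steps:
n = -6 (n = 2*(-3) = -6)
C = -54 (C = (1 - 4*(-2))*(-6) = (1 + 8)*(-6) = 9*(-6) = -54)
14*(5 + C) = 14*(5 - 54) = 14*(-49) = -686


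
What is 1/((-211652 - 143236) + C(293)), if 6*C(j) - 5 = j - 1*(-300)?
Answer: -3/1064365 ≈ -2.8186e-6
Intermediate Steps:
C(j) = 305/6 + j/6 (C(j) = ⅚ + (j - 1*(-300))/6 = ⅚ + (j + 300)/6 = ⅚ + (300 + j)/6 = ⅚ + (50 + j/6) = 305/6 + j/6)
1/((-211652 - 143236) + C(293)) = 1/((-211652 - 143236) + (305/6 + (⅙)*293)) = 1/(-354888 + (305/6 + 293/6)) = 1/(-354888 + 299/3) = 1/(-1064365/3) = -3/1064365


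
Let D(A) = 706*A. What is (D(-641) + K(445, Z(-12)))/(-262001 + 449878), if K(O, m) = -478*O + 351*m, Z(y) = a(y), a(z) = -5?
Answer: -667011/187877 ≈ -3.5503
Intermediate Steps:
Z(y) = -5
(D(-641) + K(445, Z(-12)))/(-262001 + 449878) = (706*(-641) + (-478*445 + 351*(-5)))/(-262001 + 449878) = (-452546 + (-212710 - 1755))/187877 = (-452546 - 214465)*(1/187877) = -667011*1/187877 = -667011/187877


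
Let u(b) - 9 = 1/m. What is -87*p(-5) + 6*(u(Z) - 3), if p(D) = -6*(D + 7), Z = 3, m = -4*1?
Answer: 2157/2 ≈ 1078.5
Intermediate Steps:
m = -4
p(D) = -42 - 6*D (p(D) = -6*(7 + D) = -42 - 6*D)
u(b) = 35/4 (u(b) = 9 + 1/(-4) = 9 - ¼ = 35/4)
-87*p(-5) + 6*(u(Z) - 3) = -87*(-42 - 6*(-5)) + 6*(35/4 - 3) = -87*(-42 + 30) + 6*(23/4) = -87*(-12) + 69/2 = 1044 + 69/2 = 2157/2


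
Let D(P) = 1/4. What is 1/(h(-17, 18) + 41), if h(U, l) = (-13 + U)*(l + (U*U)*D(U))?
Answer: -2/5333 ≈ -0.00037502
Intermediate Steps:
D(P) = 1/4
h(U, l) = (-13 + U)*(l + U**2/4) (h(U, l) = (-13 + U)*(l + (U*U)*(1/4)) = (-13 + U)*(l + U**2*(1/4)) = (-13 + U)*(l + U**2/4))
1/(h(-17, 18) + 41) = 1/((-13*18 - 13/4*(-17)**2 + (1/4)*(-17)**3 - 17*18) + 41) = 1/((-234 - 13/4*289 + (1/4)*(-4913) - 306) + 41) = 1/((-234 - 3757/4 - 4913/4 - 306) + 41) = 1/(-5415/2 + 41) = 1/(-5333/2) = -2/5333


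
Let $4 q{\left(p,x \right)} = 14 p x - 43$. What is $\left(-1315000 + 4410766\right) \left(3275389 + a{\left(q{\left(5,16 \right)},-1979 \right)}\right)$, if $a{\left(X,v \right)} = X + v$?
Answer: $\frac{20269089834111}{2} \approx 1.0135 \cdot 10^{13}$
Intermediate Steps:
$q{\left(p,x \right)} = - \frac{43}{4} + \frac{7 p x}{2}$ ($q{\left(p,x \right)} = \frac{14 p x - 43}{4} = \frac{-43 + 14 p x}{4} = - \frac{43}{4} + \frac{7 p x}{2}$)
$\left(-1315000 + 4410766\right) \left(3275389 + a{\left(q{\left(5,16 \right)},-1979 \right)}\right) = \left(-1315000 + 4410766\right) \left(3275389 - \left(\frac{7959}{4} - 280\right)\right) = 3095766 \left(3275389 + \left(\left(- \frac{43}{4} + 280\right) - 1979\right)\right) = 3095766 \left(3275389 + \left(\frac{1077}{4} - 1979\right)\right) = 3095766 \left(3275389 - \frac{6839}{4}\right) = 3095766 \cdot \frac{13094717}{4} = \frac{20269089834111}{2}$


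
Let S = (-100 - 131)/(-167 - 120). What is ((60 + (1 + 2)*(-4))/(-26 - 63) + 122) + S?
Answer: 446147/3649 ≈ 122.27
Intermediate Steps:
S = 33/41 (S = -231/(-287) = -231*(-1/287) = 33/41 ≈ 0.80488)
((60 + (1 + 2)*(-4))/(-26 - 63) + 122) + S = ((60 + (1 + 2)*(-4))/(-26 - 63) + 122) + 33/41 = ((60 + 3*(-4))/(-89) + 122) + 33/41 = ((60 - 12)*(-1/89) + 122) + 33/41 = (48*(-1/89) + 122) + 33/41 = (-48/89 + 122) + 33/41 = 10810/89 + 33/41 = 446147/3649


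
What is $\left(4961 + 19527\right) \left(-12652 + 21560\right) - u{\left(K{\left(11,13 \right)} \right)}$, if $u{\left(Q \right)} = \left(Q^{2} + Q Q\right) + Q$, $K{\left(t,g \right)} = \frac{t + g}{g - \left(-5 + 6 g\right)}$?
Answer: $\frac{5453477602}{25} \approx 2.1814 \cdot 10^{8}$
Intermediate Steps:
$K{\left(t,g \right)} = \frac{g + t}{5 - 5 g}$ ($K{\left(t,g \right)} = \frac{g + t}{g - \left(-5 + 6 g\right)} = \frac{g + t}{5 - 5 g}$)
$u{\left(Q \right)} = Q + 2 Q^{2}$ ($u{\left(Q \right)} = \left(Q^{2} + Q^{2}\right) + Q = 2 Q^{2} + Q = Q + 2 Q^{2}$)
$\left(4961 + 19527\right) \left(-12652 + 21560\right) - u{\left(K{\left(11,13 \right)} \right)} = \left(4961 + 19527\right) \left(-12652 + 21560\right) - \frac{\left(-1\right) 13 - 11}{5 \left(-1 + 13\right)} \left(1 + 2 \frac{\left(-1\right) 13 - 11}{5 \left(-1 + 13\right)}\right) = 24488 \cdot 8908 - \frac{-13 - 11}{5 \cdot 12} \left(1 + 2 \frac{-13 - 11}{5 \cdot 12}\right) = 218139104 - \frac{1}{5} \cdot \frac{1}{12} \left(-24\right) \left(1 + 2 \cdot \frac{1}{5} \cdot \frac{1}{12} \left(-24\right)\right) = 218139104 - - \frac{2 \left(1 + 2 \left(- \frac{2}{5}\right)\right)}{5} = 218139104 - - \frac{2 \left(1 - \frac{4}{5}\right)}{5} = 218139104 - \left(- \frac{2}{5}\right) \frac{1}{5} = 218139104 - - \frac{2}{25} = 218139104 + \frac{2}{25} = \frac{5453477602}{25}$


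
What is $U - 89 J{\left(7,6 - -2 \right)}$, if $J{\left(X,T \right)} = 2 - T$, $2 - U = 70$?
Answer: $466$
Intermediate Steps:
$U = -68$ ($U = 2 - 70 = -68$)
$U - 89 J{\left(7,6 - -2 \right)} = -68 - 89 \left(2 - \left(6 - -2\right)\right) = -68 - 89 \left(2 - \left(6 + 2\right)\right) = -68 - 89 \left(2 - 8\right) = -68 - -534 = -68 + 534 = 466$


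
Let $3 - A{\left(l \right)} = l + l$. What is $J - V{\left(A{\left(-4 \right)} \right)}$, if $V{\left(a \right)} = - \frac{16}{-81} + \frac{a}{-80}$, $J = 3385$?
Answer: $\frac{21934411}{6480} \approx 3384.9$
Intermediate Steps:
$A{\left(l \right)} = 3 - 2 l$ ($A{\left(l \right)} = 3 - \left(l + l\right) = 3 - 2 l$)
$V{\left(a \right)} = \frac{16}{81} - \frac{a}{80}$ ($V{\left(a \right)} = \left(-16\right) \left(- \frac{1}{81}\right) + a \left(- \frac{1}{80}\right) = \frac{16}{81} - \frac{a}{80}$)
$J - V{\left(A{\left(-4 \right)} \right)} = 3385 - \left(\frac{16}{81} - \frac{3 - -8}{80}\right) = 3385 - \left(\frac{16}{81} - \frac{3 + 8}{80}\right) = 3385 - \left(\frac{16}{81} - \frac{11}{80}\right) = 3385 - \frac{389}{6480} = \frac{21934411}{6480}$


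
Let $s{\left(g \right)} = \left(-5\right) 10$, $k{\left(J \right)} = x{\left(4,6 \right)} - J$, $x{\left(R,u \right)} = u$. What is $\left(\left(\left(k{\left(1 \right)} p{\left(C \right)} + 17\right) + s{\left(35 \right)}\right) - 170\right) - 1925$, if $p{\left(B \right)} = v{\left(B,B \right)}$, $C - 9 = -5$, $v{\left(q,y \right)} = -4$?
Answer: $-2148$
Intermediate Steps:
$C = 4$ ($C = 9 - 5 = 4$)
$p{\left(B \right)} = -4$
$k{\left(J \right)} = 6 - J$
$s{\left(g \right)} = -50$
$\left(\left(\left(k{\left(1 \right)} p{\left(C \right)} + 17\right) + s{\left(35 \right)}\right) - 170\right) - 1925 = \left(\left(\left(\left(6 - 1\right) \left(-4\right) + 17\right) - 50\right) - 170\right) - 1925 = \left(\left(\left(5 \left(-4\right) + 17\right) - 50\right) - 170\right) - 1925 = \left(\left(\left(-20 + 17\right) - 50\right) - 170\right) - 1925 = \left(\left(-3 - 50\right) - 170\right) - 1925 = \left(-53 - 170\right) - 1925 = -223 - 1925 = -2148$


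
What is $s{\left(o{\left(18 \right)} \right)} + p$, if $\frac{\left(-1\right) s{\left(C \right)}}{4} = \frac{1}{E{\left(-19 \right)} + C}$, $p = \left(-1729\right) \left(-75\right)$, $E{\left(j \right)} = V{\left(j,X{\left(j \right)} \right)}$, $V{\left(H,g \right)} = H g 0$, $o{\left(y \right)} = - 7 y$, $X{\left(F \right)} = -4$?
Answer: $\frac{8169527}{63} \approx 1.2968 \cdot 10^{5}$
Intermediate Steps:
$V{\left(H,g \right)} = 0$
$E{\left(j \right)} = 0$
$p = 129675$
$s{\left(C \right)} = - \frac{4}{C}$ ($s{\left(C \right)} = - \frac{4}{0 + C} = - \frac{4}{C}$)
$s{\left(o{\left(18 \right)} \right)} + p = - \frac{4}{\left(-7\right) 18} + 129675 = - \frac{4}{-126} + 129675 = \left(-4\right) \left(- \frac{1}{126}\right) + 129675 = \frac{2}{63} + 129675 = \frac{8169527}{63}$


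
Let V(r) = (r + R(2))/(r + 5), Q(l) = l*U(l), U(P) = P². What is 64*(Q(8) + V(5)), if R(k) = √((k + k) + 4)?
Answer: 32800 + 64*√2/5 ≈ 32818.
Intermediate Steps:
R(k) = √(4 + 2*k) (R(k) = √(2*k + 4) = √(4 + 2*k))
Q(l) = l³ (Q(l) = l*l² = l³)
V(r) = (r + 2*√2)/(5 + r) (V(r) = (r + √(4 + 2*2))/(r + 5) = (r + √(4 + 4))/(5 + r) = (r + √8)/(5 + r) = (r + 2*√2)/(5 + r))
64*(Q(8) + V(5)) = 64*(8³ + (5 + 2*√2)/(5 + 5)) = 64*(512 + (5 + 2*√2)/10) = 64*(512 + (½ + √2/5)) = 64*(1025/2 + √2/5) = 32800 + 64*√2/5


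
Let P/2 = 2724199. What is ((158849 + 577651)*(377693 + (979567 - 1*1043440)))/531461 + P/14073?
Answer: 3255566006439478/7479250653 ≈ 4.3528e+5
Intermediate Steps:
P = 5448398 (P = 2*2724199 = 5448398)
((158849 + 577651)*(377693 + (979567 - 1*1043440)))/531461 + P/14073 = ((158849 + 577651)*(377693 + (979567 - 1*1043440)))/531461 + 5448398/14073 = (736500*(377693 + (979567 - 1043440)))*(1/531461) + 5448398*(1/14073) = (736500*(377693 - 63873))*(1/531461) + 5448398/14073 = (736500*313820)*(1/531461) + 5448398/14073 = 231128430000*(1/531461) + 5448398/14073 = 231128430000/531461 + 5448398/14073 = 3255566006439478/7479250653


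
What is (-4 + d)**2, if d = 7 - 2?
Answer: 1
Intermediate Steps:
d = 5
(-4 + d)**2 = (-4 + 5)**2 = 1**2 = 1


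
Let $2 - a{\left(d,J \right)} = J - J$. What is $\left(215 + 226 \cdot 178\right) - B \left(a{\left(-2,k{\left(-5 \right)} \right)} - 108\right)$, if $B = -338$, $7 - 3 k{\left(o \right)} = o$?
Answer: $4615$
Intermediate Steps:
$k{\left(o \right)} = \frac{7}{3} - \frac{o}{3}$
$a{\left(d,J \right)} = 2$ ($a{\left(d,J \right)} = 2 - \left(J - J\right) = 2 - 0 = 2 + 0 = 2$)
$\left(215 + 226 \cdot 178\right) - B \left(a{\left(-2,k{\left(-5 \right)} \right)} - 108\right) = \left(215 + 226 \cdot 178\right) - - 338 \left(2 - 108\right) = \left(215 + 40228\right) - \left(-338\right) \left(-106\right) = 40443 - 35828 = 4615$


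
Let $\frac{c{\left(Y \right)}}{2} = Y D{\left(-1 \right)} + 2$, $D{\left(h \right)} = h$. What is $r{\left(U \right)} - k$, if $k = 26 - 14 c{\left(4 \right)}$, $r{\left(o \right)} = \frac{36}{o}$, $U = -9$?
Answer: $-86$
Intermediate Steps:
$c{\left(Y \right)} = 4 - 2 Y$ ($c{\left(Y \right)} = 2 \left(Y \left(-1\right) + 2\right) = 2 \left(- Y + 2\right) = 2 \left(2 - Y\right) = 4 - 2 Y$)
$k = 82$ ($k = 26 - 14 \left(4 - 8\right) = 26 - -56 = 26 + 56 = 82$)
$r{\left(U \right)} - k = \frac{36}{-9} - 82 = 36 \left(- \frac{1}{9}\right) - 82 = -4 - 82 = -86$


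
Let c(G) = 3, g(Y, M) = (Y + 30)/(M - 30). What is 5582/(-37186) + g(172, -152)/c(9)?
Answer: -2639836/5075889 ≈ -0.52007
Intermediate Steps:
g(Y, M) = (30 + Y)/(-30 + M)
5582/(-37186) + g(172, -152)/c(9) = 5582/(-37186) + ((30 + 172)/(-30 - 152))/3 = 5582*(-1/37186) + (202/(-182))*(1/3) = -2791/18593 - 1/182*202*(1/3) = -2791/18593 - 101/91*1/3 = -2791/18593 - 101/273 = -2639836/5075889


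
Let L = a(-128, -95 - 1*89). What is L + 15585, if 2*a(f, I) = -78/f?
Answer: 1994919/128 ≈ 15585.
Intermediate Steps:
a(f, I) = -39/f (a(f, I) = (-78/f)/2 = -39/f)
L = 39/128 (L = -39/(-128) = -39*(-1/128) = 39/128 ≈ 0.30469)
L + 15585 = 39/128 + 15585 = 1994919/128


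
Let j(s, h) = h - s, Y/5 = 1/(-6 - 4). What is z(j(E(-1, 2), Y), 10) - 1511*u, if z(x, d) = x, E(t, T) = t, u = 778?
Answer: -2351115/2 ≈ -1.1756e+6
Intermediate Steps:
Y = -1/2 (Y = 5/(-6 - 4) = 5/(-10) = 5*(-1/10) = -1/2 ≈ -0.50000)
z(j(E(-1, 2), Y), 10) - 1511*u = (-1/2 - 1*(-1)) - 1511*778 = (-1/2 + 1) - 1175558 = 1/2 - 1175558 = -2351115/2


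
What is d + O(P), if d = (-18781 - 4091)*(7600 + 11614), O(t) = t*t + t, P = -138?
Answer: -439443702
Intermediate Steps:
O(t) = t + t² (O(t) = t² + t = t + t²)
d = -439462608 (d = -22872*19214 = -439462608)
d + O(P) = -439462608 - 138*(1 - 138) = -439462608 - 138*(-137) = -439462608 + 18906 = -439443702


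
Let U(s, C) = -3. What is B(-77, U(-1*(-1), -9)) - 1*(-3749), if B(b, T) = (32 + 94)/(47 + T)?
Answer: 82541/22 ≈ 3751.9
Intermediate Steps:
B(b, T) = 126/(47 + T)
B(-77, U(-1*(-1), -9)) - 1*(-3749) = 126/(47 - 3) - 1*(-3749) = 126/44 + 3749 = 126*(1/44) + 3749 = 63/22 + 3749 = 82541/22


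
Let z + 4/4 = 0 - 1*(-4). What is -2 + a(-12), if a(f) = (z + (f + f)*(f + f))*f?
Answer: -6950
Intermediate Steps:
z = 3 (z = -1 + (0 - 1*(-4)) = -1 + (0 + 4) = -1 + 4 = 3)
a(f) = f*(3 + 4*f**2) (a(f) = (3 + (f + f)*(f + f))*f = (3 + (2*f)*(2*f))*f = (3 + 4*f**2)*f = f*(3 + 4*f**2))
-2 + a(-12) = -2 - 12*(3 + 4*(-12)**2) = -2 - 12*(3 + 4*144) = -2 - 12*(3 + 576) = -2 - 12*579 = -2 - 6948 = -6950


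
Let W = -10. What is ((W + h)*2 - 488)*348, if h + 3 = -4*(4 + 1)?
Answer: -192792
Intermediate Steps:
h = -23 (h = -3 - 4*(4 + 1) = -3 - 4*5 = -3 - 20 = -23)
((W + h)*2 - 488)*348 = ((-10 - 23)*2 - 488)*348 = (-33*2 - 488)*348 = (-66 - 488)*348 = -554*348 = -192792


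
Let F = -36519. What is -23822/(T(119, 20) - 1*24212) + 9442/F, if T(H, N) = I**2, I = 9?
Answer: 642110716/881239989 ≈ 0.72864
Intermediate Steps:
T(H, N) = 81 (T(H, N) = 9**2 = 81)
-23822/(T(119, 20) - 1*24212) + 9442/F = -23822/(81 - 1*24212) + 9442/(-36519) = -23822/(81 - 24212) + 9442*(-1/36519) = -23822/(-24131) - 9442/36519 = -23822*(-1/24131) - 9442/36519 = 23822/24131 - 9442/36519 = 642110716/881239989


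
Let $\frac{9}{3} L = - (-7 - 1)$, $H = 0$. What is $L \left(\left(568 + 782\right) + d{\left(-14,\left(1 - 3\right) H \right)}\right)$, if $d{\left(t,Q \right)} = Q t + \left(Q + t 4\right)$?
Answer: $\frac{10352}{3} \approx 3450.7$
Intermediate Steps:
$d{\left(t,Q \right)} = Q + 4 t + Q t$ ($d{\left(t,Q \right)} = Q t + \left(Q + 4 t\right) = Q + 4 t + Q t$)
$L = \frac{8}{3}$ ($L = \frac{\left(-1\right) \left(-7 - 1\right)}{3} = \frac{\left(-1\right) \left(-8\right)}{3} = \frac{1}{3} \cdot 8 = \frac{8}{3} \approx 2.6667$)
$L \left(\left(568 + 782\right) + d{\left(-14,\left(1 - 3\right) H \right)}\right) = \frac{8 \left(\left(568 + 782\right) + \left(\left(1 - 3\right) 0 + 4 \left(-14\right) + \left(1 - 3\right) 0 \left(-14\right)\right)\right)}{3} = \frac{8 \left(1350 - \left(56 - \left(-2\right) 0 \left(-14\right)\right)\right)}{3} = \frac{8 \left(1350 + \left(0 - 56 + 0 \left(-14\right)\right)\right)}{3} = \frac{8 \left(1350 + \left(0 - 56 + 0\right)\right)}{3} = \frac{8 \left(1350 - 56\right)}{3} = \frac{8}{3} \cdot 1294 = \frac{10352}{3}$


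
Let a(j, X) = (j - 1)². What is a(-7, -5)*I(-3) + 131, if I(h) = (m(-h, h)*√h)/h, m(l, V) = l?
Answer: 131 - 64*I*√3 ≈ 131.0 - 110.85*I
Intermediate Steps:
a(j, X) = (-1 + j)²
I(h) = -√h (I(h) = ((-h)*√h)/h = (-h^(3/2))/h = -√h)
a(-7, -5)*I(-3) + 131 = (-1 - 7)²*(-√(-3)) + 131 = (-8)²*(-I*√3) + 131 = 64*(-I*√3) + 131 = -64*I*√3 + 131 = 131 - 64*I*√3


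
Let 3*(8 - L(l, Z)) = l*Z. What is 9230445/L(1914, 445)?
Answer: -3076815/94634 ≈ -32.513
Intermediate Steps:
L(l, Z) = 8 - Z*l/3 (L(l, Z) = 8 - l*Z/3 = 8 - Z*l/3)
9230445/L(1914, 445) = 9230445/(8 - 1/3*445*1914) = 9230445/(8 - 283910) = 9230445/(-283902) = 9230445*(-1/283902) = -3076815/94634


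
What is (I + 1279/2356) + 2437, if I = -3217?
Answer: -1836401/2356 ≈ -779.46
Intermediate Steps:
(I + 1279/2356) + 2437 = (-3217 + 1279/2356) + 2437 = -7577973/2356 + 2437 = -1836401/2356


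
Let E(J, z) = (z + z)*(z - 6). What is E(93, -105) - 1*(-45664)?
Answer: 68974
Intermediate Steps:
E(J, z) = 2*z*(-6 + z) (E(J, z) = (2*z)*(-6 + z) = 2*z*(-6 + z))
E(93, -105) - 1*(-45664) = 2*(-105)*(-6 - 105) - 1*(-45664) = 2*(-105)*(-111) + 45664 = 23310 + 45664 = 68974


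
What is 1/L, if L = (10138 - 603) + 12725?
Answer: 1/22260 ≈ 4.4924e-5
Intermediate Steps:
L = 22260 (L = 9535 + 12725 = 22260)
1/L = 1/22260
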